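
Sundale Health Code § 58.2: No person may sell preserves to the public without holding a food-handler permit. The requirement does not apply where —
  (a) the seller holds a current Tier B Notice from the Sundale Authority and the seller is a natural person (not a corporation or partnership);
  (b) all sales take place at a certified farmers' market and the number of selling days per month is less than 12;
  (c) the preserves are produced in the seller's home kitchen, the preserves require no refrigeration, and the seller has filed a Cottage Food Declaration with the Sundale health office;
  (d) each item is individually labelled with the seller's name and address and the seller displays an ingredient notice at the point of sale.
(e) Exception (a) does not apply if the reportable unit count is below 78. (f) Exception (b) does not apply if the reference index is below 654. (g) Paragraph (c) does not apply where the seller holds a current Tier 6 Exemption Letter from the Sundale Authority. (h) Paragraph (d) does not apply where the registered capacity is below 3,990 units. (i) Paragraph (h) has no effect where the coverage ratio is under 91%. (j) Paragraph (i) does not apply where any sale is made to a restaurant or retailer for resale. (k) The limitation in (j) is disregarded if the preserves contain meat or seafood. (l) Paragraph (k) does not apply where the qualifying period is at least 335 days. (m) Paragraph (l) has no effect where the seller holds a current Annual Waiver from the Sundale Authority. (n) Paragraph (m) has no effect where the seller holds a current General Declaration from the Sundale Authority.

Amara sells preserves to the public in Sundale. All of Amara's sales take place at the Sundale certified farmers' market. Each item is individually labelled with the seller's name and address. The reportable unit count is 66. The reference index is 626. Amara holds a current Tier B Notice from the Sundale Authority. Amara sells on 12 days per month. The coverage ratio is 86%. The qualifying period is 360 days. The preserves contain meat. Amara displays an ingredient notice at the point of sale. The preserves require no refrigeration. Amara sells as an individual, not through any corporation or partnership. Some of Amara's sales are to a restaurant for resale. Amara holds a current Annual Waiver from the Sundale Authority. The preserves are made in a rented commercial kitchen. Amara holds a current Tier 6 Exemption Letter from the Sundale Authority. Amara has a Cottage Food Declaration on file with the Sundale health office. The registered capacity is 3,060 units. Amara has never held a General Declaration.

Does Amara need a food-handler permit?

Exception (a)'s conditions are all satisfied: a current Tier B Notice is held; the seller is a natural person. But applying paragraph (e): (e) applies — the reportable unit count is 66, below the 78 limit. So (a) is unavailable.
Exception (b) requires that the number of selling days per month is less than 12; but the number of selling days per month is 12, not less than 12, so (b) is unavailable.
Exception (c) fails — the preserves are made in a commercial kitchen, not a home kitchen.
Exception (d)'s conditions are all satisfied: items are individually labelled; an ingredient notice is displayed. As to paragraphs (h)–(n): (h) would limit (d) — the registered capacity is 3,060 units, below the 3,990 units limit — but (i) sets (h) aside: (i) applies — the coverage ratio is 86%, under the 91% limit. (j) would limit (i) — some sales are to a restaurant for resale — but (k) sets (j) aside: (k) operates — the preserves contain meat. (l) would limit (k) — the qualifying period is 360 days, meeting the 335 days threshold — but (m) sets (l) aside: (m) operates against (l): a current Annual Waiver is held. (n), which would lift (m), does not operate here — there is no General Declaration in force. So (d) applies.

No — exception (d) applies; Amara is not required to hold a food-handler permit.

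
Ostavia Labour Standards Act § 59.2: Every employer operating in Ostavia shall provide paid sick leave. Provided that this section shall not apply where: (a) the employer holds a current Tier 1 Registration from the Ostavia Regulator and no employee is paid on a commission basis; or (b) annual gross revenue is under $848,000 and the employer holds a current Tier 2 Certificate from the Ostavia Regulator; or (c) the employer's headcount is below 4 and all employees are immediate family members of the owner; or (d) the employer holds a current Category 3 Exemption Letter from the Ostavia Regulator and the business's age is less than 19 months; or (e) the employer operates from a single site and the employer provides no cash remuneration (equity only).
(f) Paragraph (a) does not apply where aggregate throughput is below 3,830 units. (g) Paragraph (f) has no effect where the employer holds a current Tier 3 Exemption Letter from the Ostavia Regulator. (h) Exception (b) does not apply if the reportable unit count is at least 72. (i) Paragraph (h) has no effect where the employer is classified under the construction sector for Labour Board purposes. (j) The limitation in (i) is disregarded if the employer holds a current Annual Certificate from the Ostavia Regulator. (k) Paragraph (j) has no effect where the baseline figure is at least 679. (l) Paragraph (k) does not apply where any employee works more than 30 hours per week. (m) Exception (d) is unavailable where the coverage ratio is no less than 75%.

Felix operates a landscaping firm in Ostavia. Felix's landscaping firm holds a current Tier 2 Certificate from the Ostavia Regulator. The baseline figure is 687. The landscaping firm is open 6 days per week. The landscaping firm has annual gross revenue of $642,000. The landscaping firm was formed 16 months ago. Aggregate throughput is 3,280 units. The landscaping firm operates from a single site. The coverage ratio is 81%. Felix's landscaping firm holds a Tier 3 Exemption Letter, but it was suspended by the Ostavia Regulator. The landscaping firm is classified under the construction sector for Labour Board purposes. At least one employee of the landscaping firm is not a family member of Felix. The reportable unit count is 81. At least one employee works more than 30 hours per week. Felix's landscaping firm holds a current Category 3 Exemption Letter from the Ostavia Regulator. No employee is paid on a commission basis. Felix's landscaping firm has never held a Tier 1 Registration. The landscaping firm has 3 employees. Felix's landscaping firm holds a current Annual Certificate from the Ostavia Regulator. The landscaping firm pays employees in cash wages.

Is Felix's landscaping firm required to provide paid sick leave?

Yes — Felix's landscaping firm must provide paid sick leave.

Exception (a) requires that the employer holds a current Tier 1 Registration from the Ostavia Regulator; but no current Tier 1 Registration is held, so (a) is unavailable.
Exception (b) is satisfied on its face — annual gross revenue is $642,000, under the $848,000 limit; a current Tier 2 Certificate is held. Turning to paragraphs (h)–(l): (h) is triggered — the reportable unit count is 81, meeting the 72 threshold. (i) would limit (h) — the landscaping firm is classified under the construction sector — but (j) sets (i) aside: (j) operates against (i): a current Annual Certificate is held. (k) is engaged (the baseline figure is 687, meeting the 679 threshold), but is displaced by (l): (l) operates against (k): at least one employee exceeds 30 hours/week. So (b) is unavailable.
Exception (c) fails — at least one employee is not a family member.
Exception (d): a current Category 3 Exemption Letter is held; the business's age is 16 months, less than the 19 months limit — every condition holds. But applying paragraph (m): (m) operates — the coverage ratio is 81%, meeting the 75% threshold. So (d) is unavailable.
Exception (e) requires that the employer provides no cash remuneration (equity only); but employees are paid cash wages, so (e) is unavailable.
No exception applies. The general rule governs.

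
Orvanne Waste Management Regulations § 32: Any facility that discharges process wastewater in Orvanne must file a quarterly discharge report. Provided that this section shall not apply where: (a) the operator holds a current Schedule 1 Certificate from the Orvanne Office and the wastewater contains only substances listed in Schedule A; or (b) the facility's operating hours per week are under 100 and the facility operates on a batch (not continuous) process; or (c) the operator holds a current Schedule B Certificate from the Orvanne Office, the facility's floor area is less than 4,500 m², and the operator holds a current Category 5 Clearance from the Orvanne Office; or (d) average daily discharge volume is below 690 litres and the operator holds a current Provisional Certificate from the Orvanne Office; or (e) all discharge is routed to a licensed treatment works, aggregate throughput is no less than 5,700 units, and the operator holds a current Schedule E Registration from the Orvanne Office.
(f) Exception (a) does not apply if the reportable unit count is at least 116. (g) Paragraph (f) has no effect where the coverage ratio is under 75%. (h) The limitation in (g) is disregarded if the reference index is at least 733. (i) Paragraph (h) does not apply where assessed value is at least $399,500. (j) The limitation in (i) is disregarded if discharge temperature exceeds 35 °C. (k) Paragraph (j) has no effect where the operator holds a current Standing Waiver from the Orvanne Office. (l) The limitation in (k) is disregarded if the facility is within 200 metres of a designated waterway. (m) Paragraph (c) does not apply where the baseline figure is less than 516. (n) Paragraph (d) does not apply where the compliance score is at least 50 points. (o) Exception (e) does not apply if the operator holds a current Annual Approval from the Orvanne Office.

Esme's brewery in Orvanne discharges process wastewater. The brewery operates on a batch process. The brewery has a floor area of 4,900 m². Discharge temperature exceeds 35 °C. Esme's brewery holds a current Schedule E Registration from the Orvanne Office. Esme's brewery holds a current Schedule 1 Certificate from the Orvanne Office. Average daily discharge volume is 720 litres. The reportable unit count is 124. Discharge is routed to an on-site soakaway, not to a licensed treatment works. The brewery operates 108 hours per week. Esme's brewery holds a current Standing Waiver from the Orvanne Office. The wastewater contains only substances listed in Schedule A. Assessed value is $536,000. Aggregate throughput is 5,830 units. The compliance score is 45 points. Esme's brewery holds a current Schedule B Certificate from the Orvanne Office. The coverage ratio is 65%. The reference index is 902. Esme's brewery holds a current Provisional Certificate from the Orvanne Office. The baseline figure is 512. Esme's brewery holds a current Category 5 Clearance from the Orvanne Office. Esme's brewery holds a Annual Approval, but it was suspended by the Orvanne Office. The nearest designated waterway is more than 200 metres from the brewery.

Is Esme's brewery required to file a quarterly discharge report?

Exception (a) is satisfied on its face — a current Schedule 1 Certificate is held; the wastewater is Schedule-A-only. Considering the limiting provisions: (f) applies (the reportable unit count is 124, meeting the 116 threshold), but is itself disapplied by (g): (g) operates against (f): the coverage ratio is 65%, under the 75% limit. (h) is engaged (the reference index is 902, meeting the 733 threshold), but is itself disapplied by (i): (i) is engaged — assessed value is $536,000, meeting the $399,500 threshold. (j) would limit (i) — discharge temperature exceeds 35 °C — but (k) sets (j) aside: (k) is triggered — a current Standing Waiver is held. (l) does not operate here (the brewery is more than 200 m from any designated waterway), so (k) stands. Exception (a) stands.
Exception (b) fails — the facility's operating hours per week are 108, not under 100.
Exception (c) requires that the facility's floor area is less than 4,500 m²; but the facility's floor area is 4,900 m², not less than 4,500 m², so (c) is unavailable.
Exception (d) fails — average daily discharge volume is 720 litres, not below 690 litres.
Exception (e) fails — discharge is not routed to a licensed treatment works.

No — exception (a) applies; Esme's brewery is not required to file a quarterly discharge report.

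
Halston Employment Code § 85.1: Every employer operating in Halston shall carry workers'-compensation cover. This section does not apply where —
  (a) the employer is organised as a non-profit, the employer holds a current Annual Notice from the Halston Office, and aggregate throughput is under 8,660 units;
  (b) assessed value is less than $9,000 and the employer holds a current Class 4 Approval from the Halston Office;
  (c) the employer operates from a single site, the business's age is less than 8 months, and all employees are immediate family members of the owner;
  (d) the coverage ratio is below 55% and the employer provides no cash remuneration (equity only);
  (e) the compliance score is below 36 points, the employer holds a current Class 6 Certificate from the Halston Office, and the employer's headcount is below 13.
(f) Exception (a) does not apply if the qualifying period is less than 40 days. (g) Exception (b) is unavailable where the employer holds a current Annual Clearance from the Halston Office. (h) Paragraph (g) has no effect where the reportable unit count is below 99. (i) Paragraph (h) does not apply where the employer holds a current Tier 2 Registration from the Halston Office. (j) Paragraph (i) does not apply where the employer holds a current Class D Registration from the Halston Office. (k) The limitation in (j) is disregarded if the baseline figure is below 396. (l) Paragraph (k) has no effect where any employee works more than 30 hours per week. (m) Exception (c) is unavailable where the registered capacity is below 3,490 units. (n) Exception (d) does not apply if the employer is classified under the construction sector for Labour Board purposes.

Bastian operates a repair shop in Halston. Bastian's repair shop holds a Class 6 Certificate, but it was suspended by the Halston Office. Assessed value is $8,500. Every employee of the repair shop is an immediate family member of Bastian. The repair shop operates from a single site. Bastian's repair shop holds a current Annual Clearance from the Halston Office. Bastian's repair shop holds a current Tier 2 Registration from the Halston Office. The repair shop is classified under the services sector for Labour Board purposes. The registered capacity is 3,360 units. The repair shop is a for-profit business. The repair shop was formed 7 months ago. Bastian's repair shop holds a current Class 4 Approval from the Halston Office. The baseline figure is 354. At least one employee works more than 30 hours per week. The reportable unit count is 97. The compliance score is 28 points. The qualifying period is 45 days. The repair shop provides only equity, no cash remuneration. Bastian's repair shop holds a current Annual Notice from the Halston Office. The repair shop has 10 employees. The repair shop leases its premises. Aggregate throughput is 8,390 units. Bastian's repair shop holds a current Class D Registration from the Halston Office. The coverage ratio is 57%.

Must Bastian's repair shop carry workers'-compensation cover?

Exception (a) fails — the employer is for-profit.
Exception (b) is satisfied on its face — assessed value is $8,500, less than the $9,000 limit; a current Class 4 Approval is held. Applying paragraphs (g)–(l): (g) would limit (b) — a current Annual Clearance is held — but (h) sets (g) aside: (h) operates — the reportable unit count is 97, below the 99 limit. (i) operates (a current Tier 2 Registration is held), but is overridden by (j): (j) operates against (i): a current Class D Registration is held. (k) applies (the baseline figure is 354, below the 396 limit), but yields to (l): (l) operates against (k): at least one employee exceeds 30 hours/week. So (b) applies.
Exception (c): the employer operates from a single site; the business's age is 7 months, less than the 8 months limit; every employee is an immediate family member — every condition holds. However, paragraph (m) must be considered: (m) operates — the registered capacity is 3,360 units, below the 3,490 units limit. (c) is therefore removed.
Exception (d) requires that the coverage ratio is below 55%; but the coverage ratio is 57%, not below 55%, so (d) is unavailable.
Exception (e) does not apply: there is no Class 6 Certificate in force.

No — exception (b) applies; Bastian's repair shop is not required to carry workers'-compensation cover.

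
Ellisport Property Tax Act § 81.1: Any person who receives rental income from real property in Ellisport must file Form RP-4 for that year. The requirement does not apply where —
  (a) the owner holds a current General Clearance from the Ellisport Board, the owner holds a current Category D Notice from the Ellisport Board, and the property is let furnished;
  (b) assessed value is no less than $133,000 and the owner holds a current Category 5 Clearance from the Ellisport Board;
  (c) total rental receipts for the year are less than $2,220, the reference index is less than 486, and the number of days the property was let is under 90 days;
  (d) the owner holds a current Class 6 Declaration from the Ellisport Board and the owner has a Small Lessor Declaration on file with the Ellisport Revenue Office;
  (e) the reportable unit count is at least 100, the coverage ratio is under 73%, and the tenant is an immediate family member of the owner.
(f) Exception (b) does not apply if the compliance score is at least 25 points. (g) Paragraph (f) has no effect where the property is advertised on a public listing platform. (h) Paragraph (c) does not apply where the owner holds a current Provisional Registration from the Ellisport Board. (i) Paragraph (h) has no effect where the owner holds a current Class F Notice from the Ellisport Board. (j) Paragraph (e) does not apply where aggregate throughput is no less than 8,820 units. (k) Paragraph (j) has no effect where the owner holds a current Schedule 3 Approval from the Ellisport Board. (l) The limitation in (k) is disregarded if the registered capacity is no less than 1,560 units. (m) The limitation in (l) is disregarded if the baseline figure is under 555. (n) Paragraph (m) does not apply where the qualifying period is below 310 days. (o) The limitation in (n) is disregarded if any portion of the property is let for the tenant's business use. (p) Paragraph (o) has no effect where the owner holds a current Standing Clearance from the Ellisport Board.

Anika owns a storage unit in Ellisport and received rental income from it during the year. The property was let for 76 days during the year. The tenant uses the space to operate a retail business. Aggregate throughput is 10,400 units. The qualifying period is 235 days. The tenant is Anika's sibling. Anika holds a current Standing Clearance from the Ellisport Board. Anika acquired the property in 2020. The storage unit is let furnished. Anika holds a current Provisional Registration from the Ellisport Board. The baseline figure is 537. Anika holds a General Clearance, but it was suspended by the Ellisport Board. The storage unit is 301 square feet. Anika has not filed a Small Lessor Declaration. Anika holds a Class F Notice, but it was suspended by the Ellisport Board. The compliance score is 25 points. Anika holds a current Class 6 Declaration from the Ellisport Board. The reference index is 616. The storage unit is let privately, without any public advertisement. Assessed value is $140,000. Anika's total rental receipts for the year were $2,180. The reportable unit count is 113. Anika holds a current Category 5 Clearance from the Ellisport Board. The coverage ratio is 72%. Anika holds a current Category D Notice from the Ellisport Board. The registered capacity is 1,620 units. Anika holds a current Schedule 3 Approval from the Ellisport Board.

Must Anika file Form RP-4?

Exception (a) fails — no current General Clearance is held.
Exception (b)'s conditions are all satisfied: assessed value is $140,000, meeting the $133,000 threshold; a current Category 5 Clearance is held. However, paragraphs (f)–(g) must be considered: (f) operates — the compliance score is 25 points, meeting the 25 points threshold. (g), which would lift (f), is not engaged — the property is let privately without advertisement. (b) is therefore removed.
Exception (c) fails — the reference index is 616, not less than 486.
Exception (d) requires that the owner has a Small Lessor Declaration on file with the Ellisport Revenue Office; but no Small Lessor Declaration is on file, so (d) is unavailable.
Exception (e)'s conditions are all satisfied: the reportable unit count is 113, meeting the 100 threshold; the coverage ratio is 72%, under the 73% limit; the tenant is an immediate family member. Turning to paragraphs (j)–(p): (j) operates against (e): aggregate throughput is 10,400 units, meeting the 8,820 units threshold. (k) operates (a current Schedule 3 Approval is held), but is itself disapplied by (l): (l) is engaged — the registered capacity is 1,620 units, meeting the 1,560 units threshold. (m) would limit (l) — the baseline figure is 537, under the 555 limit — but (n) sets (m) aside: (n) applies — the qualifying period is 235 days, below the 310 days limit. (o) would limit (n) — the space is let for business use — but (p) sets (o) aside: (p) operates against (o): a current Standing Clearance is held. Exception (e) does not apply.
No exception displaces § 81.1.

Yes — Anika must file Form RP-4.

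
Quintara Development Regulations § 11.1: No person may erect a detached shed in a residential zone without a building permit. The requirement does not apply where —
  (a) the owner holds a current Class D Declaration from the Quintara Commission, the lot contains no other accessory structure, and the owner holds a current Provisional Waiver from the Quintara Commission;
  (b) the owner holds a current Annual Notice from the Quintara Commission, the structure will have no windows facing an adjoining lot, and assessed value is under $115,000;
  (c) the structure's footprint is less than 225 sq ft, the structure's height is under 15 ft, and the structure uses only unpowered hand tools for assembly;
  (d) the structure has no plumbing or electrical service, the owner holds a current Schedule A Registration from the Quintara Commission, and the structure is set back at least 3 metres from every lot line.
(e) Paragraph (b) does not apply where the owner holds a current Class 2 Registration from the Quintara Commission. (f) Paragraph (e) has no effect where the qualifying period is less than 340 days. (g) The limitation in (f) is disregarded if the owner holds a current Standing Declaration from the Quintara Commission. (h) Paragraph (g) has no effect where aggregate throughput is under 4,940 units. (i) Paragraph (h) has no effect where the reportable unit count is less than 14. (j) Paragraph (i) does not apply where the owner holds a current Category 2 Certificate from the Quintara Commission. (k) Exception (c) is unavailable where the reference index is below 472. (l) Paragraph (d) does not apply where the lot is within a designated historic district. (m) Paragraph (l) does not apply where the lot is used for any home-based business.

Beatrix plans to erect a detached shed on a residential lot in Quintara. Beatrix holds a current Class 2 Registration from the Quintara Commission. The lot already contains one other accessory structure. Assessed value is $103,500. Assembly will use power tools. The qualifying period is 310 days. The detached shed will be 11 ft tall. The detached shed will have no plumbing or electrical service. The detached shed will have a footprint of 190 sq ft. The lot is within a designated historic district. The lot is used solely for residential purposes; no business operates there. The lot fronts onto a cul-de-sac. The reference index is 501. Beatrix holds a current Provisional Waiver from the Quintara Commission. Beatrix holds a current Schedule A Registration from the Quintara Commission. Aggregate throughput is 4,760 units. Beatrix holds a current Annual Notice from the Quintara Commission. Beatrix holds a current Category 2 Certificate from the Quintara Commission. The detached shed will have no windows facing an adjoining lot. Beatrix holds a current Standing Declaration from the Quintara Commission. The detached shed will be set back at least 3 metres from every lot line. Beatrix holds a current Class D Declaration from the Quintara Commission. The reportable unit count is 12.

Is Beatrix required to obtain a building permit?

Exception (a) does not apply: the lot already has another accessory structure.
All of (b)'s requirements are met (a current Annual Notice is held; no windows face an adjoining lot; assessed value is $103,500, under the $115,000 limit). Applying paragraphs (e)–(j): (e) applies (a current Class 2 Registration is held), but is itself disapplied by (f): (f) operates — the qualifying period is 310 days, less than the 340 days limit. (g) would limit (f) — a current Standing Declaration is held — but (h) sets (g) aside: (h) operates against (g): aggregate throughput is 4,760 units, under the 4,940 units limit. (i) would limit (h) — the reportable unit count is 12, less than the 14 limit — but (j) sets (i) aside: (j) applies — a current Category 2 Certificate is held. (b) remains available.
Exception (c) requires that the structure uses only unpowered hand tools for assembly; but assembly uses power tools, so (c) is unavailable.
Exception (d)'s conditions are all satisfied: there is no plumbing or electrical service; a current Schedule A Registration is held; the setback is at least 3 m on every side. But applying paragraphs (l)–(m): (l) is triggered — the lot is in a historic district. (m), which would lift (l), is not triggered — the lot is solely residential. So (d) is unavailable.

No — exception (b) applies; Beatrix does not need a building permit.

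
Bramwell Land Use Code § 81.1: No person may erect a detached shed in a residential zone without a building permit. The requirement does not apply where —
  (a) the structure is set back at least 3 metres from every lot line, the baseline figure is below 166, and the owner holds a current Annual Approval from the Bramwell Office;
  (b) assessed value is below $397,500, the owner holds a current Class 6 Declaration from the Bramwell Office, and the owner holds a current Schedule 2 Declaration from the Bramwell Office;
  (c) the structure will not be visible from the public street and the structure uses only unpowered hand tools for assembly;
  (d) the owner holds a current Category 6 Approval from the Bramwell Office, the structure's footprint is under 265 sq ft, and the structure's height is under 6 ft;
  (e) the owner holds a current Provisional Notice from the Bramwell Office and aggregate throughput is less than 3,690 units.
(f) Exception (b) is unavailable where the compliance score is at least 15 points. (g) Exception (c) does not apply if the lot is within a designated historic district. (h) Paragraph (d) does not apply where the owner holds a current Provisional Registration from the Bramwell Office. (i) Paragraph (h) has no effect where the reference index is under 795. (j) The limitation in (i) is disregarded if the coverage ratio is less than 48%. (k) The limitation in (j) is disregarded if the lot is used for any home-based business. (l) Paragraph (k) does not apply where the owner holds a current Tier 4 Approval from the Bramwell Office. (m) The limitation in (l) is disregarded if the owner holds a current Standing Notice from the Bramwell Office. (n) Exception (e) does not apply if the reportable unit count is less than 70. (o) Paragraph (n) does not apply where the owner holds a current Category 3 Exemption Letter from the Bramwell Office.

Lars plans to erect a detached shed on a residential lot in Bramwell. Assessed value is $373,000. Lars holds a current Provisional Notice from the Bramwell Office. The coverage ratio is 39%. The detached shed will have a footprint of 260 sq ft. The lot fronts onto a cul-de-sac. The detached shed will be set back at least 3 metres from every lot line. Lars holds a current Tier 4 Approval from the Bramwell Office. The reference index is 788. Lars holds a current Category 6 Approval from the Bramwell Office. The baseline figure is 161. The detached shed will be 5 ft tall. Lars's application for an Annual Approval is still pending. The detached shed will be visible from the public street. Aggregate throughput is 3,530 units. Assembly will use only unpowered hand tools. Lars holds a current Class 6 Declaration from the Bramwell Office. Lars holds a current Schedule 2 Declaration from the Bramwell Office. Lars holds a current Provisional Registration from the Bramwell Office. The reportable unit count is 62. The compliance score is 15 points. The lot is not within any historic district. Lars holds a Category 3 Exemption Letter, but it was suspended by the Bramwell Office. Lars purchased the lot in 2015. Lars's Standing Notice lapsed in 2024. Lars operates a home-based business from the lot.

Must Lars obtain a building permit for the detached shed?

Exception (a) fails — the Annual Approval is not current.
Exception (b): assessed value is $373,000, below the $397,500 limit; a current Class 6 Declaration is held; a current Schedule 2 Declaration is held — every condition holds. Turning to paragraph (f): (f) applies — the compliance score is 15 points, meeting the 15 points threshold. Exception (b) does not apply.
Exception (c) does not apply: the structure will be visible from the street.
All of (d)'s requirements are met (a current Category 6 Approval is held; the structure's footprint is 260 sq ft, under the 265 sq ft limit; the structure's height is 5 ft, under the 6 ft limit). Turning to paragraphs (h)–(m): (h) is triggered — a current Provisional Registration is held. (i) would limit (h) — the reference index is 788, under the 795 limit — but (j) sets (i) aside: (j) applies — the coverage ratio is 39%, less than the 48% limit. (k) would limit (j) — a home-based business operates on the lot — but (l) sets (k) aside: (l) operates against (k): a current Tier 4 Approval is held. (m), which would lift (l), is not triggered — no current Standing Notice is held. So (d) is unavailable.
All of (e)'s requirements are met (a current Provisional Notice is held; aggregate throughput is 3,530 units, less than the 3,690 units limit). But: (n) operates against (e): the reportable unit count is 62, less than the 70 limit. (o) is not engaged (there is no Category 3 Exemption Letter in force), so (n) stands. Exception (e) does not apply.
No exception is made out. Lars falls within the general rule.

Yes — Lars must obtain a building permit.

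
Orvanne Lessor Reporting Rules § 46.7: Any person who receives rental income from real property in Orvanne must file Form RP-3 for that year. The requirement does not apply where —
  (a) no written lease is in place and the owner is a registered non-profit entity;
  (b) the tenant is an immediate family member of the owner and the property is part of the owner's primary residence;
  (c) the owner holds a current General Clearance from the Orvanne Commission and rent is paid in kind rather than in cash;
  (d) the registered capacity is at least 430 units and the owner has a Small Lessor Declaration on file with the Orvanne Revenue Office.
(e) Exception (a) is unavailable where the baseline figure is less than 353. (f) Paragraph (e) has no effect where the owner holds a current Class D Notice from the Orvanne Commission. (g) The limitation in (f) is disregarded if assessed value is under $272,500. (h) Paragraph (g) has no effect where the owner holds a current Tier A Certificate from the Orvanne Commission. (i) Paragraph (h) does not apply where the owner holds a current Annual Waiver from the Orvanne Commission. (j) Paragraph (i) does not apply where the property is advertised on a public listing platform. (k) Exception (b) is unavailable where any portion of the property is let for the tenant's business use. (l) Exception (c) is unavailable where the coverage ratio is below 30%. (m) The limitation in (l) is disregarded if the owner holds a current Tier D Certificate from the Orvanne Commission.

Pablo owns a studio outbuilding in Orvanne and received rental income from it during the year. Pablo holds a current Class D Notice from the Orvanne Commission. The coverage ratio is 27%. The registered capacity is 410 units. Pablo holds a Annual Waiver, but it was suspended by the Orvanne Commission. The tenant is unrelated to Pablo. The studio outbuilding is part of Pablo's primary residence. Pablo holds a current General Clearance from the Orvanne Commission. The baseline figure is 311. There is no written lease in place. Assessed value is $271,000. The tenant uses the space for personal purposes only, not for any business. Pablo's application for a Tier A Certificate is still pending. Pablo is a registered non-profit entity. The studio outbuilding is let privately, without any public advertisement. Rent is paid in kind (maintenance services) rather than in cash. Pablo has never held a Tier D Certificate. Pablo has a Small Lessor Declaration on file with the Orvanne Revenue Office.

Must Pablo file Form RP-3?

Yes — Pablo must file Form RP-3.

All of (a)'s requirements are met (there is no written lease; Pablo is a registered non-profit). But applying paragraphs (e)–(j): (e) is engaged — the baseline figure is 311, less than the 353 limit. (f) is triggered (a current Class D Notice is held), but is itself disapplied by (g): (g) operates against (f): assessed value is $271,000, under the $272,500 limit. (h), which would lift (g), is not triggered — the Tier A Certificate is not current. So (a) is unavailable.
Exception (b) does not apply: the tenant is unrelated to the owner.
Exception (c) is satisfied on its face — a current General Clearance is held; rent is paid in kind. However, paragraphs (l)–(m) must be considered: (l) operates against (c): the coverage ratio is 27%, below the 30% limit. (m), which would lift (l), is not engaged — there is no Tier D Certificate in force. So (c) is unavailable.
Exception (d) requires that the registered capacity is at least 430 units; but the registered capacity is 410 units, short of 430 units, so (d) is unavailable.
Every exception is unavailable, so the rule governs.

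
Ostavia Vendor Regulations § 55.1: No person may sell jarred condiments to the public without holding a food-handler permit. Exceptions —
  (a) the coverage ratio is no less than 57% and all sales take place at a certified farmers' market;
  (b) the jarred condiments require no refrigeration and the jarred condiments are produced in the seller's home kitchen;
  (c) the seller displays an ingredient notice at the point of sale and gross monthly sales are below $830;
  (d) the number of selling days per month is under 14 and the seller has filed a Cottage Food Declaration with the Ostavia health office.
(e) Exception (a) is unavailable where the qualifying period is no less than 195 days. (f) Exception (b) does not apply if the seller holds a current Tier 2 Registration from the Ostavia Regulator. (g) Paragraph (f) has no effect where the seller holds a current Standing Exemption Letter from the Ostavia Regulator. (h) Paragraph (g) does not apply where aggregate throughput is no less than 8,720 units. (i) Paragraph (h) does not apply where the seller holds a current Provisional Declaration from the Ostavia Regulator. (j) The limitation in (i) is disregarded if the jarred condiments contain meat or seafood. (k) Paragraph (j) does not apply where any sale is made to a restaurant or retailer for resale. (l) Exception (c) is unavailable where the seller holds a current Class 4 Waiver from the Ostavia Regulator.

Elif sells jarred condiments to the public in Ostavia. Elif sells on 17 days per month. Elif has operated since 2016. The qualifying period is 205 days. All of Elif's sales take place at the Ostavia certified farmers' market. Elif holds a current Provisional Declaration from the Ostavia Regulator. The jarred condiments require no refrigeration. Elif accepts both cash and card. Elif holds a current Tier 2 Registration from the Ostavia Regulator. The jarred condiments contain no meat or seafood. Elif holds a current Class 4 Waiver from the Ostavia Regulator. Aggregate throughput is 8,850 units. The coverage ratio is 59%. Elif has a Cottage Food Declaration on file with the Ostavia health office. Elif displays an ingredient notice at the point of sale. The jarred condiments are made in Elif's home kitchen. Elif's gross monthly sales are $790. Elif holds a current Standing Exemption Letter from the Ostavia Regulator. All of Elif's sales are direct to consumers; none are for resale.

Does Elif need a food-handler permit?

No — exception (b) applies; Elif is not required to hold a food-handler permit.

All of (a)'s requirements are met (the coverage ratio is 59%, meeting the 57% threshold; all sales are at a certified farmers' market). Turning to paragraph (e): (e) is triggered — the qualifying period is 205 days, meeting the 195 days threshold. Exception (a) does not apply.
All of (b)'s requirements are met (the jarred condiments are shelf-stable; the jarred condiments are home-kitchen produced). Considering the limiting provisions: (f) would limit (b) — a current Tier 2 Registration is held — but (g) sets (f) aside: (g) is engaged — a current Standing Exemption Letter is held. (h) operates (aggregate throughput is 8,850 units, meeting the 8,720 units threshold), but yields to (i): (i) operates against (h): a current Provisional Declaration is held. (j), which would lift (i), is inapplicable — the jarred condiments contain no meat or seafood. (b) remains available.
Exception (c) is satisfied on its face — an ingredient notice is displayed; gross monthly sales are $790, below the $830 limit. Turning to paragraph (l): (l) operates against (c): a current Class 4 Waiver is held. (c) is therefore removed.
Exception (d) requires that the number of selling days per month is under 14; but the number of selling days per month is 17, not under 14, so (d) is unavailable.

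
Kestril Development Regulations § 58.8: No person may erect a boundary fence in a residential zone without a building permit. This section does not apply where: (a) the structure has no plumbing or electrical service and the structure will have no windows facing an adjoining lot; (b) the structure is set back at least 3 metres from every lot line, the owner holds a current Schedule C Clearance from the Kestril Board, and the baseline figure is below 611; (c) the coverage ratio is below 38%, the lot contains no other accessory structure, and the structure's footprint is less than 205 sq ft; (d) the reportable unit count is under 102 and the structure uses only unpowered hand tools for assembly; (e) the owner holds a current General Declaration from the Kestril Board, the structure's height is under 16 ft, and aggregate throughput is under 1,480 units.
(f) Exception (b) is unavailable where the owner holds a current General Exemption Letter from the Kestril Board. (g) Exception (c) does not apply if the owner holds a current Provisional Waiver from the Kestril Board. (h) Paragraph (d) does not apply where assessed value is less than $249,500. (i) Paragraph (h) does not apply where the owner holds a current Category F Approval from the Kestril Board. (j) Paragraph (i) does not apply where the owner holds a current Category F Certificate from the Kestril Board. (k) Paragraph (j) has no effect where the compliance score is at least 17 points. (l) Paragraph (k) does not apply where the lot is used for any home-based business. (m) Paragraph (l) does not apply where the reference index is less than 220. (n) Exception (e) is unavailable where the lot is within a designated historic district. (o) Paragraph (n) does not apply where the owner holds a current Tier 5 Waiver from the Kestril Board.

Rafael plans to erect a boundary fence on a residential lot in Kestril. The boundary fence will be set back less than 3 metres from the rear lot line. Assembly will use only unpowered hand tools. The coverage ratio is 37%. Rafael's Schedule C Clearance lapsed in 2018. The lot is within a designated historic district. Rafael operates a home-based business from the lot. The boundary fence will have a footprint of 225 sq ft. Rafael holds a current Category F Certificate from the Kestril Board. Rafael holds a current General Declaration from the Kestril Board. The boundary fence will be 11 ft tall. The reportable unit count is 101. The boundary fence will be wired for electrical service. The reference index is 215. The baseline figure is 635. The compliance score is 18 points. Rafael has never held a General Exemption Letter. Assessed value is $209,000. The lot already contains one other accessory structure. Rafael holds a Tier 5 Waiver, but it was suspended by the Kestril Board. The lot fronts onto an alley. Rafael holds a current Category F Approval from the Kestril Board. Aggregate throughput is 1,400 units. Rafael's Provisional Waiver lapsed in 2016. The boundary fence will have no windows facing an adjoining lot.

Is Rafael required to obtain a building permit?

Exception (a) fails — electrical service is planned.
Exception (b) requires that the structure is set back at least 3 metres from every lot line; but the rear setback is under 3 m, so (b) is unavailable.
Exception (c) fails — the lot already has another accessory structure.
Exception (d)'s conditions are all satisfied: the reportable unit count is 101, under the 102 limit; assembly uses only hand tools. As to paragraphs (h)–(m): (h) operates (assessed value is $209,000, less than the $249,500 limit), but is set aside by (i): (i) is triggered — a current Category F Approval is held. (j) would limit (i) — a current Category F Certificate is held — but (k) sets (j) aside: (k) is triggered — the compliance score is 18 points, meeting the 17 points threshold. (l) operates (a home-based business operates on the lot), but is itself disapplied by (m): (m) operates — the reference index is 215, less than the 220 limit. So (d) applies.
All of (e)'s requirements are met (a current General Declaration is held; the structure's height is 11 ft, under the 16 ft limit; aggregate throughput is 1,400 units, under the 1,480 units limit). But: (n) operates against (e): the lot is in a historic district. (o), which would lift (n), does not operate here — there is no Tier 5 Waiver in force. Exception (e) does not apply.

No — exception (d) applies; Rafael does not need a building permit.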